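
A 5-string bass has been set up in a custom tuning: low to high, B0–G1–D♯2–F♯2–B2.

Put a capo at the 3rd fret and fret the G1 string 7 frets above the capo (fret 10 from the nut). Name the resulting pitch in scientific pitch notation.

The capo raises the open G1 by 3 semitones to A♯1; fretting 7 more gives G1 + 3 + 7 = G1 + 10 semitones = F2.

F2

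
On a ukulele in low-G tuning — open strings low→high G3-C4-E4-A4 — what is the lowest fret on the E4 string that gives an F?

From E4, count semitones up the chromatic scale until reaching F: E–F — 1 step.

1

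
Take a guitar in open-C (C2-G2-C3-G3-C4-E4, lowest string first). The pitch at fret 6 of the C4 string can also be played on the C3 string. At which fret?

18

Fret 6 on C4 is MIDI 60 + 6 = 66 (F♯4). On the C3 string (open MIDI 48), that pitch is 66 − 48 = fret 18.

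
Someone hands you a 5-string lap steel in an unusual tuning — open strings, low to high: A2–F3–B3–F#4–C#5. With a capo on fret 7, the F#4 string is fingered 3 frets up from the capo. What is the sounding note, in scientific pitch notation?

The capo raises the open F#4 by 7 semitones to C#5; fretting 3 more gives F#4 + 7 + 3 = F#4 + 10 semitones = E5.

E5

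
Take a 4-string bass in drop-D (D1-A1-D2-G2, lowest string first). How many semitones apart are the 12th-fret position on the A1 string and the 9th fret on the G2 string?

A1 at fret 12 → A2 (MIDI 45); G2 at fret 9 → E3 (MIDI 52).
45 − 52 = -7, so the two pitches are 7 semitones apart, with E3 the higher.

7 semitones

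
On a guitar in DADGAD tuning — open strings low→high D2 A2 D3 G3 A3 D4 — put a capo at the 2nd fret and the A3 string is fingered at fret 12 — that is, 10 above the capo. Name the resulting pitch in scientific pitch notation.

A4

The capo raises the open A3 by 2 semitones to B3; fretting 10 more gives A3 + 2 + 10 = A3 + 12 semitones = A4.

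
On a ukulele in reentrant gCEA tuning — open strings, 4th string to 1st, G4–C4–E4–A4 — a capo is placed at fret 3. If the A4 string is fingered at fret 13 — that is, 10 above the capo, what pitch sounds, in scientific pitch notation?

A#5

The capo raises the open A4 by 3 semitones to C5; fretting 10 more gives A4 + 3 + 10 = A4 + 13 semitones = A#5.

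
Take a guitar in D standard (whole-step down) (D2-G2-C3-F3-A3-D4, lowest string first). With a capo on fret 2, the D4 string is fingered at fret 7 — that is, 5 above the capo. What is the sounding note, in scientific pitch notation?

A4

The capo raises the open D4 by 2 semitones to E4; fretting 5 more gives D4 + 2 + 5 = D4 + 7 semitones = A4.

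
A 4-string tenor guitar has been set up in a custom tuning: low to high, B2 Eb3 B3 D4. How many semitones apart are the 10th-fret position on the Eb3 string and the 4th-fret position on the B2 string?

Eb3 at fret 10 → Db4 (MIDI 61); B2 at fret 4 → Eb3 (MIDI 51).
61 − 51 = 10, so the two pitches are 10 semitones apart, with Db4 the higher.

10 semitones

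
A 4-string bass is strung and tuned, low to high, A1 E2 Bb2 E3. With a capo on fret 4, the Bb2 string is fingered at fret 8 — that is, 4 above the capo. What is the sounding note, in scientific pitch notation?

Gb3

The capo raises the open Bb2 by 4 semitones to D3; fretting 4 more gives Bb2 + 4 + 4 = Bb2 + 8 semitones = Gb3.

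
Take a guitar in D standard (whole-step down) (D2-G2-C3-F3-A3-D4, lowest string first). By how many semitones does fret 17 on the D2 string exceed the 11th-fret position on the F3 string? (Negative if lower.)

-9 semitones

D2 at fret 17 → G3 (MIDI 55); F3 at fret 11 → E4 (MIDI 64).
55 − 64 = -9, so the two pitches are 9 semitones apart.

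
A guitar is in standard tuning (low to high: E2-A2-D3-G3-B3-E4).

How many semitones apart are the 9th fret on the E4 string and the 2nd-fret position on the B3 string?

E4 at fret 9 → C♯5 (MIDI 73); B3 at fret 2 → C♯4 (MIDI 61).
73 − 61 = 12, so the two pitches are 12 semitones apart, with C♯5 the higher.

12 semitones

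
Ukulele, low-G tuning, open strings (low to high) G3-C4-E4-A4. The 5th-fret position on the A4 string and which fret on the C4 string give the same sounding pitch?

14

A4 at fret 5 is A4 + 5 semitones = D5.
The open C4 string is 9 semitones below the open A4, so the same pitch on the C4 string lies at fret 5 + 9 = 14.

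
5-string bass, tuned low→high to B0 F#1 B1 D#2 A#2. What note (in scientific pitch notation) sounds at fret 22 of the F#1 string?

E3

F#1 is MIDI 30. Adding 22 gives 52, which is E3.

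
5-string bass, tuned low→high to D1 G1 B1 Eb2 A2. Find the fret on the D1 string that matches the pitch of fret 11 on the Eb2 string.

Fret 11 on Eb2 is MIDI 39 + 11 = 50 (D3). On the D1 string (open MIDI 26), that pitch is 50 − 26 = fret 24.

24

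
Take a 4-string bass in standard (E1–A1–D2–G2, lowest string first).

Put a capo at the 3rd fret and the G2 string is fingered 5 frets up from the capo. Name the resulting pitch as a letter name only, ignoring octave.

D#

The capo raises the open G2 by 3 semitones to A#2; fretting 5 more gives G2 + 3 + 5 = G2 + 8 semitones, landing on D#.
(Also written Eb.)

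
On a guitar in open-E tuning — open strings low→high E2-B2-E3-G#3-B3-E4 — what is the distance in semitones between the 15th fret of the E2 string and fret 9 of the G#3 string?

E2 at fret 15 → G3 (MIDI 55); G#3 at fret 9 → F4 (MIDI 65).
55 − 65 = -10, so the two pitches are 10 semitones apart, with F4 the higher.

10 semitones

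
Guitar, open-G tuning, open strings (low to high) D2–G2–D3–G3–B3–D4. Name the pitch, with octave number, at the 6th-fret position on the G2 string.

G2 is MIDI 43. Adding 6 gives 49, which is C#3.
(Equivalently spelled Db3.)

C#3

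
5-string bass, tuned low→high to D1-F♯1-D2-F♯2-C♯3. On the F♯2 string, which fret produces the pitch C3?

C3 is 6 semitones above the open F♯2 (F#–G–G#–A–A#–B–C), so it sits at fret 6.

6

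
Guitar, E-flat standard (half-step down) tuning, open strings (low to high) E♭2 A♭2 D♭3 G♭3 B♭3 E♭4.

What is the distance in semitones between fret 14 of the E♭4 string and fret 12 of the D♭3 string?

16 semitones

E♭4 at fret 14 → F5 (MIDI 77); D♭3 at fret 12 → D♭4 (MIDI 61).
77 − 61 = 16, so the two pitches are 16 semitones apart, with F5 the higher.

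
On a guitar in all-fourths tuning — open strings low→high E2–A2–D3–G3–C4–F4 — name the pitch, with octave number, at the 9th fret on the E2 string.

Each fret is one semitone, so E2 + 9 = C#3.

C#3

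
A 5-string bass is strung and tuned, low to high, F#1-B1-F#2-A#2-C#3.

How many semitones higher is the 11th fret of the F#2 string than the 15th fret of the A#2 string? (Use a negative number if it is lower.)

-8 semitones

F#2 at fret 11 → F3 (MIDI 53); A#2 at fret 15 → C#4 (MIDI 61).
53 − 61 = -8, so the two pitches are 8 semitones apart.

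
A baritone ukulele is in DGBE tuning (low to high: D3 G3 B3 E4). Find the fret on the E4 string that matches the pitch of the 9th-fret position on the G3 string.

0

Fret 9 on G3 is MIDI 55 + 9 = 64 (E4). On the E4 string (open MIDI 64), that pitch is 64 − 64 = fret 0.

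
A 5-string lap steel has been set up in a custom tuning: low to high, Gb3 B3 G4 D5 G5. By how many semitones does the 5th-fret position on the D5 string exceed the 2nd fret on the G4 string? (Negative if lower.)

10 semitones

D5 at fret 5 → G5 (MIDI 79); G4 at fret 2 → A4 (MIDI 69).
79 − 69 = 10, so the two pitches are 10 semitones apart.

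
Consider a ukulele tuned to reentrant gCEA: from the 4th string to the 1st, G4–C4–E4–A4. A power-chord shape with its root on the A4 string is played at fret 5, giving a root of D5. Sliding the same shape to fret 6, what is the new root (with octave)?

D#5

Moving from fret 5 to fret 6 shifts the root by 1 semitone.
D5 up 1 semitone is D#5.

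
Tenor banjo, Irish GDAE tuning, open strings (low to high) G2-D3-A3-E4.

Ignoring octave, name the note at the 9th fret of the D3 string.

D3 is MIDI 50. Adding 9 gives 59; 59 mod 12 = 11, i.e. B.

B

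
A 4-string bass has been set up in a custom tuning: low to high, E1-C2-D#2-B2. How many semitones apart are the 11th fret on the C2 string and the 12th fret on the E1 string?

C2 at fret 11 → B2 (MIDI 47); E1 at fret 12 → E2 (MIDI 40).
47 − 40 = 7, so the two pitches are 7 semitones apart, with B2 the higher.

7 semitones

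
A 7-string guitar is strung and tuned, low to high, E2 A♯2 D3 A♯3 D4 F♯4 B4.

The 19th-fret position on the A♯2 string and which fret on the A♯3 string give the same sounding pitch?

Fret 19 on A♯2 is MIDI 46 + 19 = 65 (F4). On the A♯3 string (open MIDI 58), that pitch is 65 − 58 = fret 7.

7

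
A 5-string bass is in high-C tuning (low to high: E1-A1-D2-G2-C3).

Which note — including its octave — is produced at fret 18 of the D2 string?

G#3

Each fret is one semitone, so D2 + 18 = G#3.
(Equivalently spelled Ab3.)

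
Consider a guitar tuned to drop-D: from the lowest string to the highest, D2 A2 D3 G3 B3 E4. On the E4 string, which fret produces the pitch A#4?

A#4 is 6 semitones above the open E4 (E–F–F#–G–G#–A–A#), so it sits at fret 6.

6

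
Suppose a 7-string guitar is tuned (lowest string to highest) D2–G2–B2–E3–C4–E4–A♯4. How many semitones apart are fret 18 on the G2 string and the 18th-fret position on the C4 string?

17 semitones

G2 at fret 18 → C♯4 (MIDI 61); C4 at fret 18 → F♯5 (MIDI 78).
61 − 78 = -17, so the two pitches are 17 semitones apart, with F♯5 the higher.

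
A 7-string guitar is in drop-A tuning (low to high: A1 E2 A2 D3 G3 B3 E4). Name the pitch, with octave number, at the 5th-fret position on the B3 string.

E4

Each fret is one semitone, so B3 + 5 = E4.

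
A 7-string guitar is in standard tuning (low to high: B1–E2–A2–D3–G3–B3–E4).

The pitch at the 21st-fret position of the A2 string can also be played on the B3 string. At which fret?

Fret 21 on A2 is MIDI 45 + 21 = 66 (F#4). On the B3 string (open MIDI 59), that pitch is 66 − 59 = fret 7.

7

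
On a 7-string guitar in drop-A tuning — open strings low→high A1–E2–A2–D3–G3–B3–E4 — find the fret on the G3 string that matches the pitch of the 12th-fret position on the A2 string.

Fret 12 on A2 is MIDI 45 + 12 = 57 (A3). On the G3 string (open MIDI 55), that pitch is 57 − 55 = fret 2.

2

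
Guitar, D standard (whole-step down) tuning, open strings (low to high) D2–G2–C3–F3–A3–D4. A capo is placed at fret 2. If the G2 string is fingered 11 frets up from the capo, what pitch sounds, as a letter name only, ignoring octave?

G#

The capo raises the open G2 by 2 semitones to A2; fretting 11 more gives G2 + 2 + 11 = G2 + 13 semitones, landing on G#.
(Also written Ab.)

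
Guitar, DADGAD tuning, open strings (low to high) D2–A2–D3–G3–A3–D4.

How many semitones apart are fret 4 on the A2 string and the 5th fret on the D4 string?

A2 at fret 4 → C♯3 (MIDI 49); D4 at fret 5 → G4 (MIDI 67).
49 − 67 = -18, so the two pitches are 18 semitones apart, with G4 the higher.

18 semitones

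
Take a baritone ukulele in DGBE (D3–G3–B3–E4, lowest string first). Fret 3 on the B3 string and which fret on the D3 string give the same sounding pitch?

12

Fret 3 on B3 is MIDI 59 + 3 = 62 (D4). On the D3 string (open MIDI 50), that pitch is 62 − 50 = fret 12.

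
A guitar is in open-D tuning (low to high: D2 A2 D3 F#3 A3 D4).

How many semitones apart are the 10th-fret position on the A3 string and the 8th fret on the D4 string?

3 semitones

A3 at fret 10 → G4 (MIDI 67); D4 at fret 8 → A#4 (MIDI 70).
67 − 70 = -3, so the two pitches are 3 semitones apart, with A#4 the higher.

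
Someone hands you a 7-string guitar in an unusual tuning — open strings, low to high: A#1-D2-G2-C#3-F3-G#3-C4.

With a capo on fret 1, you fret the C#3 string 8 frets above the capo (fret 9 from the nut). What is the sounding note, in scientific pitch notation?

A#3

The capo raises the open C#3 by 1 semitone to D3; fretting 8 more gives C#3 + 1 + 8 = C#3 + 9 semitones = A#3.
(Also written Bb.)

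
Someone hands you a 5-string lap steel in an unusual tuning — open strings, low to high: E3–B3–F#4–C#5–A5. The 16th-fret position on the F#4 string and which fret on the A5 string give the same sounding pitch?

1

Fret 16 on F#4 is MIDI 66 + 16 = 82 (A#5). On the A5 string (open MIDI 81), that pitch is 82 − 81 = fret 1.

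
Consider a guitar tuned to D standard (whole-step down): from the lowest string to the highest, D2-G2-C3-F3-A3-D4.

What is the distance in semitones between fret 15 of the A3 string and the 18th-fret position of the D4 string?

8 semitones

A3 at fret 15 → C5 (MIDI 72); D4 at fret 18 → G#5 (MIDI 80).
72 − 80 = -8, so the two pitches are 8 semitones apart, with G#5 the higher.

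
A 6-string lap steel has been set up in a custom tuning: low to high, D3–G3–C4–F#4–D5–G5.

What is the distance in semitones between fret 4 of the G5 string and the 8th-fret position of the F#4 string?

9 semitones

G5 at fret 4 → B5 (MIDI 83); F#4 at fret 8 → D5 (MIDI 74).
83 − 74 = 9, so the two pitches are 9 semitones apart, with B5 the higher.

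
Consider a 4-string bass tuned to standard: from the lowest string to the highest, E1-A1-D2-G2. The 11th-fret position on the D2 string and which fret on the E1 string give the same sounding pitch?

D2 at fret 11 is D2 + 11 semitones = C#3.
The open E1 string is 10 semitones below the open D2, so the same pitch on the E1 string lies at fret 11 + 10 = 21.

21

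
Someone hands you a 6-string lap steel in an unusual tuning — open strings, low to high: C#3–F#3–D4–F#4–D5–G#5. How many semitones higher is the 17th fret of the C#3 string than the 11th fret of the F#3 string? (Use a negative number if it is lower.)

C#3 at fret 17 → F#4 (MIDI 66); F#3 at fret 11 → F4 (MIDI 65).
66 − 65 = 1, so the two pitches are 1 semitone apart.

1 semitone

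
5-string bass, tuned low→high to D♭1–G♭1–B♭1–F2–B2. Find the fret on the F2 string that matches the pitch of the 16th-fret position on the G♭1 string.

5

G♭1 at fret 16 is G♭1 + 16 semitones = B♭2.
The open F2 string is 11 semitones above the open G♭1, so the same pitch on the F2 string lies at fret 16 − 11 = 5.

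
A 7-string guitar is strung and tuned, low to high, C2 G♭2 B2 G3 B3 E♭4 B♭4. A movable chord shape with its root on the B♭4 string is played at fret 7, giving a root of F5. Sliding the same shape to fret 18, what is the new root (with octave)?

Moving from fret 7 to fret 18 shifts the root by 11 semitones.
F5 up 11 semitones is E6.

E6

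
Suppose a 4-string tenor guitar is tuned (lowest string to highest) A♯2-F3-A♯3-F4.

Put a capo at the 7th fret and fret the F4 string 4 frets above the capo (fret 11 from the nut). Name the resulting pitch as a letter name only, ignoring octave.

The capo raises the open F4 by 7 semitones to C5; fretting 4 more gives F4 + 7 + 4 = F4 + 11 semitones, landing on E.

E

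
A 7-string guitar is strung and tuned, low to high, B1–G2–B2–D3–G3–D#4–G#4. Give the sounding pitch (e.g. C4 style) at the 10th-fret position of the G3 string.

The open G3 string plus 10 semitones: G–G#–A–A#–…–D#–E–F.
The walk passes from B into C once, so the octave number goes from 3 to 4.

F4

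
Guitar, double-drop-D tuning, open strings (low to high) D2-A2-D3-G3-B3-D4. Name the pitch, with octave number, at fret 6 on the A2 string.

The open A2 string plus 6 semitones: A–A#–B–C–C#–D–D#.
The walk passes from B into C once, so the octave number goes from 2 to 3.
(Equivalently spelled E♭3.)

D♯3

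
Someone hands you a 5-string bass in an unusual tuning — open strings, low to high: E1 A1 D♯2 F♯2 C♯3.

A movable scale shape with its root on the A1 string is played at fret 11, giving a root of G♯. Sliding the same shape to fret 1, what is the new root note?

A♯

Moving from fret 11 to fret 1 shifts the root by -10 semitones.
G♯ down 10 semitones is A♯.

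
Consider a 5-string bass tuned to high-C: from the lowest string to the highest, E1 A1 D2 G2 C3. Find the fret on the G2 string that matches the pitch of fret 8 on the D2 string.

3

Fret 8 on D2 is MIDI 38 + 8 = 46 (A#2). On the G2 string (open MIDI 43), that pitch is 46 − 43 = fret 3.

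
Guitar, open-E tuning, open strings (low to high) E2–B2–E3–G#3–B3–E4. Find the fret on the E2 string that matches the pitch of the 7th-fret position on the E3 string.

19

E3 at fret 7 is E3 + 7 semitones = B3.
The open E2 string is 12 semitones below the open E3, so the same pitch on the E2 string lies at fret 7 + 12 = 19.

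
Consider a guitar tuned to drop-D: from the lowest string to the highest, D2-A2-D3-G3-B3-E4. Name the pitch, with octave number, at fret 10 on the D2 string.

Each fret is one semitone, so D2 + 10 = C3.

C3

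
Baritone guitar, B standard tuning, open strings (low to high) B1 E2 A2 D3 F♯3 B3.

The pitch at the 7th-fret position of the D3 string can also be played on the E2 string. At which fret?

D3 at fret 7 is D3 + 7 semitones = A3.
The open E2 string is 10 semitones below the open D3, so the same pitch on the E2 string lies at fret 7 + 10 = 17.

17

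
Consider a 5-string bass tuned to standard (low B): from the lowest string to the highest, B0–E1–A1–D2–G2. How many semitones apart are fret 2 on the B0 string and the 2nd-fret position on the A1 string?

B0 at fret 2 → C#1 (MIDI 25); A1 at fret 2 → B1 (MIDI 35).
25 − 35 = -10, so the two pitches are 10 semitones apart, with B1 the higher.

10 semitones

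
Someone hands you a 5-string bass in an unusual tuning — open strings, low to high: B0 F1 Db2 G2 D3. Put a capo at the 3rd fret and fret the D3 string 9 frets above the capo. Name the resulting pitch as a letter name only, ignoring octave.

The capo raises the open D3 by 3 semitones to F3; fretting 9 more gives D3 + 3 + 9 = D3 + 12 semitones, landing on D.

D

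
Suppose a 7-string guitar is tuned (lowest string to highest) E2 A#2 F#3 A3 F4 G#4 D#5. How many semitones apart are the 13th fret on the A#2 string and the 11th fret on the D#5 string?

27 semitones

A#2 at fret 13 → B3 (MIDI 59); D#5 at fret 11 → D6 (MIDI 86).
59 − 86 = -27, so the two pitches are 27 semitones apart, with D6 the higher.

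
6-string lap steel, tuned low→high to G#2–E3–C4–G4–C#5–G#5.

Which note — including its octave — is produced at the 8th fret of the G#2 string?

E3

G#2 is MIDI 44. Adding 8 gives 52, which is E3.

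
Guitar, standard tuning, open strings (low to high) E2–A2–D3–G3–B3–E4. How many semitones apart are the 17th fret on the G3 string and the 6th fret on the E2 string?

26 semitones

G3 at fret 17 → C5 (MIDI 72); E2 at fret 6 → A#2 (MIDI 46).
72 − 46 = 26, so the two pitches are 26 semitones apart, with C5 the higher.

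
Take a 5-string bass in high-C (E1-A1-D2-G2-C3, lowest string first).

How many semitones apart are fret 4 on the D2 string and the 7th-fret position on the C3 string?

D2 at fret 4 → F#2 (MIDI 42); C3 at fret 7 → G3 (MIDI 55).
42 − 55 = -13, so the two pitches are 13 semitones apart, with G3 the higher.

13 semitones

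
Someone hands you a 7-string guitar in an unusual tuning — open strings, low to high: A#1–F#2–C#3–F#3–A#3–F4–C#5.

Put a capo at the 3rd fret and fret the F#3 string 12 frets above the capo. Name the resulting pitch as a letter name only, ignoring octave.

A

The capo raises the open F#3 by 3 semitones to A3; fretting 12 more gives F#3 + 3 + 12 = F#3 + 15 semitones, landing on A.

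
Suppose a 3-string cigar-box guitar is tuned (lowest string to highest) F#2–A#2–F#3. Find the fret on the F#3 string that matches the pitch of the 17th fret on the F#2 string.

Fret 17 on F#2 is MIDI 42 + 17 = 59 (B3). On the F#3 string (open MIDI 54), that pitch is 59 − 54 = fret 5.

5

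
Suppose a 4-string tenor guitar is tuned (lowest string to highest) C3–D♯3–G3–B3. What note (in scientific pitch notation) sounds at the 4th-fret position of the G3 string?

Each fret is one semitone, so G3 + 4 = B3.

B3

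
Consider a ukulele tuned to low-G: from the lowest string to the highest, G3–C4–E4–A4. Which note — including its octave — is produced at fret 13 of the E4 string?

The open E4 string plus 13 semitones: E–F–F#–G–…–D#–E–F.
The walk passes from B into C once, so the octave number goes from 4 to 5.

F5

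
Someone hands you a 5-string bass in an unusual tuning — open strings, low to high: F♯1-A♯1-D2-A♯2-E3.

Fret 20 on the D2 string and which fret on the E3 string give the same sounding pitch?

D2 at fret 20 is D2 + 20 semitones = A♯3.
The open E3 string is 14 semitones above the open D2, so the same pitch on the E3 string lies at fret 20 − 14 = 6.

6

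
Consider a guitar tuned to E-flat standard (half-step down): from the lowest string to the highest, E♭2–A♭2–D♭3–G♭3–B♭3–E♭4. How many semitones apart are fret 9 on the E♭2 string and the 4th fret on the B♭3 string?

14 semitones

E♭2 at fret 9 → C3 (MIDI 48); B♭3 at fret 4 → D4 (MIDI 62).
48 − 62 = -14, so the two pitches are 14 semitones apart, with D4 the higher.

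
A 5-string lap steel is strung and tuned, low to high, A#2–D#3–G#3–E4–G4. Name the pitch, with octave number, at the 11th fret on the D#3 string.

D#3 is MIDI 51. Adding 11 gives 62, which is D4.

D4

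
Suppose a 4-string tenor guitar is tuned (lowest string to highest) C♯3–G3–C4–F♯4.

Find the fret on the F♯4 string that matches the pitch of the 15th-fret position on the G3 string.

Fret 15 on G3 is MIDI 55 + 15 = 70 (A♯4). On the F♯4 string (open MIDI 66), that pitch is 70 − 66 = fret 4.

4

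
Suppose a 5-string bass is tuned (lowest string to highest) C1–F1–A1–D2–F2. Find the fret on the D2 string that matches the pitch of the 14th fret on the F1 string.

F1 at fret 14 is F1 + 14 semitones = G2.
The open D2 string is 9 semitones above the open F1, so the same pitch on the D2 string lies at fret 14 − 9 = 5.

5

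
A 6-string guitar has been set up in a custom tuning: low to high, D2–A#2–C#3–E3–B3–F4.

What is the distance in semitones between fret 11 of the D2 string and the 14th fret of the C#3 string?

D2 at fret 11 → C#3 (MIDI 49); C#3 at fret 14 → D#4 (MIDI 63).
49 − 63 = -14, so the two pitches are 14 semitones apart, with D#4 the higher.

14 semitones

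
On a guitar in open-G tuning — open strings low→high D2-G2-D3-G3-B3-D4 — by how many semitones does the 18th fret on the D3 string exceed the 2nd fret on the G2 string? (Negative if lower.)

23 semitones

D3 at fret 18 → G#4 (MIDI 68); G2 at fret 2 → A2 (MIDI 45).
68 − 45 = 23, so the two pitches are 23 semitones apart.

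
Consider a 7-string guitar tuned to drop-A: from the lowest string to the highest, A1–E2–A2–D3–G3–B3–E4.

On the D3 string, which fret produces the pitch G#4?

18

G#4 is 18 semitones above the open D3 (D–D#–E–F–…–F#–G–G#), so it sits at fret 18.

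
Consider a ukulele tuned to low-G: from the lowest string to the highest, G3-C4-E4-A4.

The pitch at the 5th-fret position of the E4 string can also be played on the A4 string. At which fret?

Fret 5 on E4 is MIDI 64 + 5 = 69 (A4). On the A4 string (open MIDI 69), that pitch is 69 − 69 = fret 0.

0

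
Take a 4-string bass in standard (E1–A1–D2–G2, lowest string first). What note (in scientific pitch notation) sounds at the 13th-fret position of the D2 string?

D#3

D2 is MIDI 38. Adding 13 gives 51, which is D#3.
(Equivalently spelled Eb3.)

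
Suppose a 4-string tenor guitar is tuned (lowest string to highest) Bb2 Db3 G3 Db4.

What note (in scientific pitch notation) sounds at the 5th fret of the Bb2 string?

The open Bb2 string plus 5 semitones: Bb–B–C–Db–D–Eb.
The walk passes from B into C once, so the octave number goes from 2 to 3.

Eb3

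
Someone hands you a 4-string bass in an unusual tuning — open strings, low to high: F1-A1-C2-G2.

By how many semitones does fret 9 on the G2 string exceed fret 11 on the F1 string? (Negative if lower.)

12 semitones

G2 at fret 9 → E3 (MIDI 52); F1 at fret 11 → E2 (MIDI 40).
52 − 40 = 12, so the two pitches are 12 semitones apart.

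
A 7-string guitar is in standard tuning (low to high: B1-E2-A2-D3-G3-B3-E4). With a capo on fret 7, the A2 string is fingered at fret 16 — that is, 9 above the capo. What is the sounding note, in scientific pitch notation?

The capo raises the open A2 by 7 semitones to E3; fretting 9 more gives A2 + 7 + 9 = A2 + 16 semitones = C#4.
(Also written Db.)

C#4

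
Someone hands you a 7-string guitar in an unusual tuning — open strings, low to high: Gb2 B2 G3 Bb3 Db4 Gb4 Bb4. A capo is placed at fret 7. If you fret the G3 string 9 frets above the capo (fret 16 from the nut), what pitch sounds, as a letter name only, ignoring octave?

B

The capo raises the open G3 by 7 semitones to D4; fretting 9 more gives G3 + 7 + 9 = G3 + 16 semitones, landing on B.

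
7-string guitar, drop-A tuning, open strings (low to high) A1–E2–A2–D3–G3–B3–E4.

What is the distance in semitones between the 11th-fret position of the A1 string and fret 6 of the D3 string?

12 semitones

A1 at fret 11 → G#2 (MIDI 44); D3 at fret 6 → G#3 (MIDI 56).
44 − 56 = -12, so the two pitches are 12 semitones apart, with G#3 the higher.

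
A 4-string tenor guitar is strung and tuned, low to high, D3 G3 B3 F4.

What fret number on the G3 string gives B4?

B4 is 16 semitones above the open G3 (G–G#–A–A#–…–A–A#–B), so it sits at fret 16.

16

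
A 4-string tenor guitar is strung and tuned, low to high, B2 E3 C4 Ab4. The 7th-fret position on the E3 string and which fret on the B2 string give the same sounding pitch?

12

Fret 7 on E3 is MIDI 52 + 7 = 59 (B3). On the B2 string (open MIDI 47), that pitch is 59 − 47 = fret 12.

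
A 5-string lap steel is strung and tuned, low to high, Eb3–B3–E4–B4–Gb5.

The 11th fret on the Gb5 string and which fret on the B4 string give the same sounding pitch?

Fret 11 on Gb5 is MIDI 78 + 11 = 89 (F6). On the B4 string (open MIDI 71), that pitch is 89 − 71 = fret 18.

18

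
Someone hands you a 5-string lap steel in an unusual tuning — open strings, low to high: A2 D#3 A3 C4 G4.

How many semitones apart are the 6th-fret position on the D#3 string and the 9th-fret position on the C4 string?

12 semitones

D#3 at fret 6 → A3 (MIDI 57); C4 at fret 9 → A4 (MIDI 69).
57 − 69 = -12, so the two pitches are 12 semitones apart, with A4 the higher.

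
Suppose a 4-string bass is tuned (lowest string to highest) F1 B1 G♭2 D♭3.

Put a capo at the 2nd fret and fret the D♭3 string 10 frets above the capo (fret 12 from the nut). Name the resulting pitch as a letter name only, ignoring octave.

The capo raises the open D♭3 by 2 semitones to E♭3; fretting 10 more gives D♭3 + 2 + 10 = D♭3 + 12 semitones, landing on D♭.

D♭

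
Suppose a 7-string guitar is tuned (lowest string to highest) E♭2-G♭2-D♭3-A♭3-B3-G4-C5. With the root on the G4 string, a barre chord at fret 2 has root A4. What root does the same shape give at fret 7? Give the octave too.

D5

Moving from fret 2 to fret 7 shifts the root by 5 semitones.
A4 up 5 semitones is D5.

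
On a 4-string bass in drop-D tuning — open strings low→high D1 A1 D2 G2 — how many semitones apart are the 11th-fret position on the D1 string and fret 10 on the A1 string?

D1 at fret 11 → C♯2 (MIDI 37); A1 at fret 10 → G2 (MIDI 43).
37 − 43 = -6, so the two pitches are 6 semitones apart, with G2 the higher.

6 semitones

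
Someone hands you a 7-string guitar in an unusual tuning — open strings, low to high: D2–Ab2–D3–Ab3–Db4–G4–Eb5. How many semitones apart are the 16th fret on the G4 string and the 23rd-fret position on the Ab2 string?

G4 at fret 16 → B5 (MIDI 83); Ab2 at fret 23 → G4 (MIDI 67).
83 − 67 = 16, so the two pitches are 16 semitones apart, with B5 the higher.

16 semitones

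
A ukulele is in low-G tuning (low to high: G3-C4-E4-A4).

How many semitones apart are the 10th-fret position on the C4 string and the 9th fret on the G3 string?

6 semitones

C4 at fret 10 → A#4 (MIDI 70); G3 at fret 9 → E4 (MIDI 64).
70 − 64 = 6, so the two pitches are 6 semitones apart, with A#4 the higher.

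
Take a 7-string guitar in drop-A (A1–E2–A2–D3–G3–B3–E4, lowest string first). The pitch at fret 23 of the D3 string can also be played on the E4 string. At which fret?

9

D3 at fret 23 is D3 + 23 semitones = C#5.
The open E4 string is 14 semitones above the open D3, so the same pitch on the E4 string lies at fret 23 − 14 = 9.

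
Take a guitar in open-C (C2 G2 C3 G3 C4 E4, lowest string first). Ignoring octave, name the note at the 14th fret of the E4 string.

F♯

E4 is MIDI 64. Adding 14 gives 78; 78 mod 12 = 6, i.e. F♯.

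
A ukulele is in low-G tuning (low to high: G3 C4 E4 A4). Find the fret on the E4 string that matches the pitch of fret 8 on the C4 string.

4

C4 at fret 8 is C4 + 8 semitones = G#4.
The open E4 string is 4 semitones above the open C4, so the same pitch on the E4 string lies at fret 8 − 4 = 4.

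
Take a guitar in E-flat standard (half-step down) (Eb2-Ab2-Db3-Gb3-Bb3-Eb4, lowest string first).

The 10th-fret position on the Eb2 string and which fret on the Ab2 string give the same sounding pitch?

Eb2 at fret 10 is Eb2 + 10 semitones = Db3.
The open Ab2 string is 5 semitones above the open Eb2, so the same pitch on the Ab2 string lies at fret 10 − 5 = 5.

5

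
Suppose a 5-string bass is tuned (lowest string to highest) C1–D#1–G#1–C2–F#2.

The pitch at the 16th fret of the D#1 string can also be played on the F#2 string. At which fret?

Fret 16 on D#1 is MIDI 27 + 16 = 43 (G2). On the F#2 string (open MIDI 42), that pitch is 43 − 42 = fret 1.

1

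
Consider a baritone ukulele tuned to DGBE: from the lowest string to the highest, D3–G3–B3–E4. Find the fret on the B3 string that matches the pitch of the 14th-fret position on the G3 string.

G3 at fret 14 is G3 + 14 semitones = A4.
The open B3 string is 4 semitones above the open G3, so the same pitch on the B3 string lies at fret 14 − 4 = 10.

10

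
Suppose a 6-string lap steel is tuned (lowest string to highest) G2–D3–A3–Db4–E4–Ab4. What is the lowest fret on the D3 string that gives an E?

2

From D3, count semitones up the chromatic scale until reaching E: D–Eb–E — 2 steps.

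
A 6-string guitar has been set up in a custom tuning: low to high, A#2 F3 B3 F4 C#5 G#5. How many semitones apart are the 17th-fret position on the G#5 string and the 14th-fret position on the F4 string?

G#5 at fret 17 → C#7 (MIDI 97); F4 at fret 14 → G5 (MIDI 79).
97 − 79 = 18, so the two pitches are 18 semitones apart, with C#7 the higher.

18 semitones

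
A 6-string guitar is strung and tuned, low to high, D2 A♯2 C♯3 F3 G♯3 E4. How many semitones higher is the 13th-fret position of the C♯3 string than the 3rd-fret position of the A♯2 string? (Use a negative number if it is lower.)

13 semitones

C♯3 at fret 13 → D4 (MIDI 62); A♯2 at fret 3 → C♯3 (MIDI 49).
62 − 49 = 13, so the two pitches are 13 semitones apart.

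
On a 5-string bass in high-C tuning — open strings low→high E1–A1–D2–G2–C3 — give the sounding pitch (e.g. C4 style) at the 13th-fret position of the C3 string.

Each fret is one semitone, so C3 + 13 = C#4.
(Equivalently spelled Db4.)

C#4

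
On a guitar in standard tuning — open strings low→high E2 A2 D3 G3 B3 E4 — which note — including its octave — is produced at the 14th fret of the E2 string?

Each fret is one semitone, so E2 + 14 = F#3.

F#3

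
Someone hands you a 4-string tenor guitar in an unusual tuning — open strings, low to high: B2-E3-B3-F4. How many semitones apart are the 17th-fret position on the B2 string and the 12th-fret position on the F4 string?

B2 at fret 17 → E4 (MIDI 64); F4 at fret 12 → F5 (MIDI 77).
64 − 77 = -13, so the two pitches are 13 semitones apart, with F5 the higher.

13 semitones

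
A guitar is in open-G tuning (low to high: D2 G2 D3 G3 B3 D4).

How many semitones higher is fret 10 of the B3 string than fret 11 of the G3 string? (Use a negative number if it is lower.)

B3 at fret 10 → A4 (MIDI 69); G3 at fret 11 → F♯4 (MIDI 66).
69 − 66 = 3, so the two pitches are 3 semitones apart.

3 semitones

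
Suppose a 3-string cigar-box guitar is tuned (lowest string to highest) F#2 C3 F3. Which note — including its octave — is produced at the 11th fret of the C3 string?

B3

C3 is MIDI 48. Adding 11 gives 59, which is B3.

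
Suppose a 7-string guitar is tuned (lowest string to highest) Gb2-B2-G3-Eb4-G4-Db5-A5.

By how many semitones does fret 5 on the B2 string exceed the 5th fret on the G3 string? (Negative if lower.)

-8 semitones

B2 at fret 5 → E3 (MIDI 52); G3 at fret 5 → C4 (MIDI 60).
52 − 60 = -8, so the two pitches are 8 semitones apart.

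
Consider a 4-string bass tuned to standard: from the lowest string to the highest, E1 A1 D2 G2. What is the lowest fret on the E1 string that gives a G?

3

From E1, count semitones up the chromatic scale until reaching G: E–F–F#–G — 3 steps.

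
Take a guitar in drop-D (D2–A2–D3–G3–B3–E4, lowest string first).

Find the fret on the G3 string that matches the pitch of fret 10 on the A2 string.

Fret 10 on A2 is MIDI 45 + 10 = 55 (G3). On the G3 string (open MIDI 55), that pitch is 55 − 55 = fret 0.

0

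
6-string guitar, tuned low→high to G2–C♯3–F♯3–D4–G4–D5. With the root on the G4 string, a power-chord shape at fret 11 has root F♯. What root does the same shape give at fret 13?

Moving from fret 11 to fret 13 shifts the root by 2 semitones.
F♯ up 2 semitones is G♯.

G♯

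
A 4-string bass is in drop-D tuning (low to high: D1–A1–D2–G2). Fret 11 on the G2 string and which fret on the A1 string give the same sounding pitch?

Fret 11 on G2 is MIDI 43 + 11 = 54 (F#3). On the A1 string (open MIDI 33), that pitch is 54 − 33 = fret 21.

21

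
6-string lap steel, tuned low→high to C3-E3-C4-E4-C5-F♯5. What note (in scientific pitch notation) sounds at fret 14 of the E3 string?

F♯4

E3 is MIDI 52. Adding 14 gives 66, which is F♯4.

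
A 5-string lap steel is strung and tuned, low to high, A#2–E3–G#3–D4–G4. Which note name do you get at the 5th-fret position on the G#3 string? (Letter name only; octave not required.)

The open G#3 string plus 5 semitones: G#–A–A#–B–C–C#.

C#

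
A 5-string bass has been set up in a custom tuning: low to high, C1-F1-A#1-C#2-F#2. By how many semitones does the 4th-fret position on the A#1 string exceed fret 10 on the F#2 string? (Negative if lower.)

-14 semitones

A#1 at fret 4 → D2 (MIDI 38); F#2 at fret 10 → E3 (MIDI 52).
38 − 52 = -14, so the two pitches are 14 semitones apart.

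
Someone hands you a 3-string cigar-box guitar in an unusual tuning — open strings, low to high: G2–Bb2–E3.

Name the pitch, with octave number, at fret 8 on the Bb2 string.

Gb3

Each fret is one semitone, so Bb2 + 8 = Gb3.
(Equivalently spelled F#3.)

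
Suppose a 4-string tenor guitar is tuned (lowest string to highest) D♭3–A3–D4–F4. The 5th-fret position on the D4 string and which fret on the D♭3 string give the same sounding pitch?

D4 at fret 5 is D4 + 5 semitones = G4.
The open D♭3 string is 13 semitones below the open D4, so the same pitch on the D♭3 string lies at fret 5 + 13 = 18.

18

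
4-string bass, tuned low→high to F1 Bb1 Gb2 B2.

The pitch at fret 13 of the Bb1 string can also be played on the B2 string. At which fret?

Bb1 at fret 13 is Bb1 + 13 semitones = B2.
The open B2 string is 13 semitones above the open Bb1, so the same pitch on the B2 string lies at fret 13 − 13 = 0.

0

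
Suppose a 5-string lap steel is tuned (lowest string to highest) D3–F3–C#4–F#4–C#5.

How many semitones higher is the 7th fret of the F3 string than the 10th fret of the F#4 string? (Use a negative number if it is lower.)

F3 at fret 7 → C4 (MIDI 60); F#4 at fret 10 → E5 (MIDI 76).
60 − 76 = -16, so the two pitches are 16 semitones apart.

-16 semitones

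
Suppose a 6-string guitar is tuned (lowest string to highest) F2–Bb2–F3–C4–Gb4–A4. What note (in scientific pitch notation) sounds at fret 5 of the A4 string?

Each fret is one semitone, so A4 + 5 = D5.

D5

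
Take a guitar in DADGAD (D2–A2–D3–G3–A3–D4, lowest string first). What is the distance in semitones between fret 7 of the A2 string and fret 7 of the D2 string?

A2 at fret 7 → E3 (MIDI 52); D2 at fret 7 → A2 (MIDI 45).
52 − 45 = 7, so the two pitches are 7 semitones apart, with E3 the higher.

7 semitones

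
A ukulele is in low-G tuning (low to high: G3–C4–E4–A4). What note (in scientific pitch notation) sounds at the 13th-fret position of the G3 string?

G♯4

The open G3 string plus 13 semitones: G–G#–A–A#–…–F#–G–G#.
The walk passes from B into C once, so the octave number goes from 3 to 4.
(Equivalently spelled A♭4.)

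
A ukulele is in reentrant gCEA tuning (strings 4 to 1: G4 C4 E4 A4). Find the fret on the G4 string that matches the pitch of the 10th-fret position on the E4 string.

7

Fret 10 on E4 is MIDI 64 + 10 = 74 (D5). On the G4 string (open MIDI 67), that pitch is 74 − 67 = fret 7.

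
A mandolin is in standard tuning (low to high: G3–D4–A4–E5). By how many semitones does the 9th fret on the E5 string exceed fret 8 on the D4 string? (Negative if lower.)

15 semitones

E5 at fret 9 → C♯6 (MIDI 85); D4 at fret 8 → A♯4 (MIDI 70).
85 − 70 = 15, so the two pitches are 15 semitones apart.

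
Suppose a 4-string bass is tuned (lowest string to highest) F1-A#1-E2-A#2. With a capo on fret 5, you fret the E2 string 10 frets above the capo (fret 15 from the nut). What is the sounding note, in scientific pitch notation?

G3

The capo raises the open E2 by 5 semitones to A2; fretting 10 more gives E2 + 5 + 10 = E2 + 15 semitones = G3.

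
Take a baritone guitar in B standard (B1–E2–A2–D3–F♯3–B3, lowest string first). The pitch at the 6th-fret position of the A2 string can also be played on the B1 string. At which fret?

16

A2 at fret 6 is A2 + 6 semitones = D♯3.
The open B1 string is 10 semitones below the open A2, so the same pitch on the B1 string lies at fret 6 + 10 = 16.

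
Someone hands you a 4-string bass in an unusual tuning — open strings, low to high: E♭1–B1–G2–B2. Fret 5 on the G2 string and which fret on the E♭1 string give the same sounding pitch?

21

Fret 5 on G2 is MIDI 43 + 5 = 48 (C3). On the E♭1 string (open MIDI 27), that pitch is 48 − 27 = fret 21.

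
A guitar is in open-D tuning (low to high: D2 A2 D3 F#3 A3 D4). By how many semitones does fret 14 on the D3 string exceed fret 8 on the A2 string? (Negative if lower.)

D3 at fret 14 → E4 (MIDI 64); A2 at fret 8 → F3 (MIDI 53).
64 − 53 = 11, so the two pitches are 11 semitones apart.

11 semitones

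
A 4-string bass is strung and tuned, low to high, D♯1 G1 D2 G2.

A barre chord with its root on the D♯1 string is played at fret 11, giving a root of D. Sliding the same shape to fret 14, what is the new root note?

Moving from fret 11 to fret 14 shifts the root by 3 semitones.
D up 3 semitones is F.

F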